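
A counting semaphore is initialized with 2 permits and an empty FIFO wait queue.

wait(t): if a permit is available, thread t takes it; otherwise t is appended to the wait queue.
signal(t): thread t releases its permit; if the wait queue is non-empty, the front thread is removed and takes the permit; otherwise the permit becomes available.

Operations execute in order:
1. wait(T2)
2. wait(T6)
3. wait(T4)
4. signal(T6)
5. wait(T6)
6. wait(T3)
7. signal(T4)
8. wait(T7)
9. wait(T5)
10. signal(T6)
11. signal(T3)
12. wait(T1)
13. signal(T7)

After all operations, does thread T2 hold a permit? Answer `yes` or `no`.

Answer: yes

Derivation:
Step 1: wait(T2) -> count=1 queue=[] holders={T2}
Step 2: wait(T6) -> count=0 queue=[] holders={T2,T6}
Step 3: wait(T4) -> count=0 queue=[T4] holders={T2,T6}
Step 4: signal(T6) -> count=0 queue=[] holders={T2,T4}
Step 5: wait(T6) -> count=0 queue=[T6] holders={T2,T4}
Step 6: wait(T3) -> count=0 queue=[T6,T3] holders={T2,T4}
Step 7: signal(T4) -> count=0 queue=[T3] holders={T2,T6}
Step 8: wait(T7) -> count=0 queue=[T3,T7] holders={T2,T6}
Step 9: wait(T5) -> count=0 queue=[T3,T7,T5] holders={T2,T6}
Step 10: signal(T6) -> count=0 queue=[T7,T5] holders={T2,T3}
Step 11: signal(T3) -> count=0 queue=[T5] holders={T2,T7}
Step 12: wait(T1) -> count=0 queue=[T5,T1] holders={T2,T7}
Step 13: signal(T7) -> count=0 queue=[T1] holders={T2,T5}
Final holders: {T2,T5} -> T2 in holders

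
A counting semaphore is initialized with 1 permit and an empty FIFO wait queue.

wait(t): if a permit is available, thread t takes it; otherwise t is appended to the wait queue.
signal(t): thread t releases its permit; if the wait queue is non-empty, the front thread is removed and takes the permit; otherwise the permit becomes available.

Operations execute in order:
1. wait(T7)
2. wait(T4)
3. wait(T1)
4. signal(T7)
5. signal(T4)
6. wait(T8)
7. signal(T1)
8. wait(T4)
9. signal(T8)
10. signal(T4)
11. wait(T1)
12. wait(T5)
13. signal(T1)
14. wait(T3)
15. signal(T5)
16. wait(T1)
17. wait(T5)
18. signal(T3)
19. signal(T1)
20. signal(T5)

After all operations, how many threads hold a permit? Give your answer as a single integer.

Step 1: wait(T7) -> count=0 queue=[] holders={T7}
Step 2: wait(T4) -> count=0 queue=[T4] holders={T7}
Step 3: wait(T1) -> count=0 queue=[T4,T1] holders={T7}
Step 4: signal(T7) -> count=0 queue=[T1] holders={T4}
Step 5: signal(T4) -> count=0 queue=[] holders={T1}
Step 6: wait(T8) -> count=0 queue=[T8] holders={T1}
Step 7: signal(T1) -> count=0 queue=[] holders={T8}
Step 8: wait(T4) -> count=0 queue=[T4] holders={T8}
Step 9: signal(T8) -> count=0 queue=[] holders={T4}
Step 10: signal(T4) -> count=1 queue=[] holders={none}
Step 11: wait(T1) -> count=0 queue=[] holders={T1}
Step 12: wait(T5) -> count=0 queue=[T5] holders={T1}
Step 13: signal(T1) -> count=0 queue=[] holders={T5}
Step 14: wait(T3) -> count=0 queue=[T3] holders={T5}
Step 15: signal(T5) -> count=0 queue=[] holders={T3}
Step 16: wait(T1) -> count=0 queue=[T1] holders={T3}
Step 17: wait(T5) -> count=0 queue=[T1,T5] holders={T3}
Step 18: signal(T3) -> count=0 queue=[T5] holders={T1}
Step 19: signal(T1) -> count=0 queue=[] holders={T5}
Step 20: signal(T5) -> count=1 queue=[] holders={none}
Final holders: {none} -> 0 thread(s)

Answer: 0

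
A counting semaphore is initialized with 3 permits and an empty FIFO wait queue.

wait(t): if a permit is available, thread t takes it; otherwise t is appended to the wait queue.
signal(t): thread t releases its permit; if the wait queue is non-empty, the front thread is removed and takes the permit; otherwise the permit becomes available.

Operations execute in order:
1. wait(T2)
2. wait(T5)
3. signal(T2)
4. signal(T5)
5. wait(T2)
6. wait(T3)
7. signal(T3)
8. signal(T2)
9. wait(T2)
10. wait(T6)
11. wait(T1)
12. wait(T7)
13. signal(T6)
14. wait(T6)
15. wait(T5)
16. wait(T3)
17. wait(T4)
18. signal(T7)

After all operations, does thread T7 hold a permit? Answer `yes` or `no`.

Step 1: wait(T2) -> count=2 queue=[] holders={T2}
Step 2: wait(T5) -> count=1 queue=[] holders={T2,T5}
Step 3: signal(T2) -> count=2 queue=[] holders={T5}
Step 4: signal(T5) -> count=3 queue=[] holders={none}
Step 5: wait(T2) -> count=2 queue=[] holders={T2}
Step 6: wait(T3) -> count=1 queue=[] holders={T2,T3}
Step 7: signal(T3) -> count=2 queue=[] holders={T2}
Step 8: signal(T2) -> count=3 queue=[] holders={none}
Step 9: wait(T2) -> count=2 queue=[] holders={T2}
Step 10: wait(T6) -> count=1 queue=[] holders={T2,T6}
Step 11: wait(T1) -> count=0 queue=[] holders={T1,T2,T6}
Step 12: wait(T7) -> count=0 queue=[T7] holders={T1,T2,T6}
Step 13: signal(T6) -> count=0 queue=[] holders={T1,T2,T7}
Step 14: wait(T6) -> count=0 queue=[T6] holders={T1,T2,T7}
Step 15: wait(T5) -> count=0 queue=[T6,T5] holders={T1,T2,T7}
Step 16: wait(T3) -> count=0 queue=[T6,T5,T3] holders={T1,T2,T7}
Step 17: wait(T4) -> count=0 queue=[T6,T5,T3,T4] holders={T1,T2,T7}
Step 18: signal(T7) -> count=0 queue=[T5,T3,T4] holders={T1,T2,T6}
Final holders: {T1,T2,T6} -> T7 not in holders

Answer: no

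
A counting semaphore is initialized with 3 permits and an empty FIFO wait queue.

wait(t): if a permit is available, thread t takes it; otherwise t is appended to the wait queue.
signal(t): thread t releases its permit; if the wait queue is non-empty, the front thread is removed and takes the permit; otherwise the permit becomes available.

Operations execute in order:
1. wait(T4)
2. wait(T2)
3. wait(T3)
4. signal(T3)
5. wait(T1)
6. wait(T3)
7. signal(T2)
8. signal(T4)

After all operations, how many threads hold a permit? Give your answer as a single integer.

Step 1: wait(T4) -> count=2 queue=[] holders={T4}
Step 2: wait(T2) -> count=1 queue=[] holders={T2,T4}
Step 3: wait(T3) -> count=0 queue=[] holders={T2,T3,T4}
Step 4: signal(T3) -> count=1 queue=[] holders={T2,T4}
Step 5: wait(T1) -> count=0 queue=[] holders={T1,T2,T4}
Step 6: wait(T3) -> count=0 queue=[T3] holders={T1,T2,T4}
Step 7: signal(T2) -> count=0 queue=[] holders={T1,T3,T4}
Step 8: signal(T4) -> count=1 queue=[] holders={T1,T3}
Final holders: {T1,T3} -> 2 thread(s)

Answer: 2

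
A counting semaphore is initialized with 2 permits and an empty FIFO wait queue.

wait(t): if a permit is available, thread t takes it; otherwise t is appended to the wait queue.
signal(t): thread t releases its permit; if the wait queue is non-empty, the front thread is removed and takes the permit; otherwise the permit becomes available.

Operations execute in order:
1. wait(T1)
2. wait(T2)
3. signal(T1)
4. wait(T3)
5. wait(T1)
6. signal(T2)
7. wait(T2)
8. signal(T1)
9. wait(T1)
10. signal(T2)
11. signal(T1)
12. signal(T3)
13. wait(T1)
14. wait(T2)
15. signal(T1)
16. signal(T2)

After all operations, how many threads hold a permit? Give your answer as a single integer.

Step 1: wait(T1) -> count=1 queue=[] holders={T1}
Step 2: wait(T2) -> count=0 queue=[] holders={T1,T2}
Step 3: signal(T1) -> count=1 queue=[] holders={T2}
Step 4: wait(T3) -> count=0 queue=[] holders={T2,T3}
Step 5: wait(T1) -> count=0 queue=[T1] holders={T2,T3}
Step 6: signal(T2) -> count=0 queue=[] holders={T1,T3}
Step 7: wait(T2) -> count=0 queue=[T2] holders={T1,T3}
Step 8: signal(T1) -> count=0 queue=[] holders={T2,T3}
Step 9: wait(T1) -> count=0 queue=[T1] holders={T2,T3}
Step 10: signal(T2) -> count=0 queue=[] holders={T1,T3}
Step 11: signal(T1) -> count=1 queue=[] holders={T3}
Step 12: signal(T3) -> count=2 queue=[] holders={none}
Step 13: wait(T1) -> count=1 queue=[] holders={T1}
Step 14: wait(T2) -> count=0 queue=[] holders={T1,T2}
Step 15: signal(T1) -> count=1 queue=[] holders={T2}
Step 16: signal(T2) -> count=2 queue=[] holders={none}
Final holders: {none} -> 0 thread(s)

Answer: 0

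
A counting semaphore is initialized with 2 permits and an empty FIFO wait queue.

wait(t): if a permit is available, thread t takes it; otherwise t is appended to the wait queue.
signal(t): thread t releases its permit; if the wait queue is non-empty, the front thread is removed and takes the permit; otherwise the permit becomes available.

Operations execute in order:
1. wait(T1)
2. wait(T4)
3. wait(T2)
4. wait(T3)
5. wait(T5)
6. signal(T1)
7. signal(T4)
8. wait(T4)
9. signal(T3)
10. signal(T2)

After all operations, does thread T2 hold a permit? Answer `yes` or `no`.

Answer: no

Derivation:
Step 1: wait(T1) -> count=1 queue=[] holders={T1}
Step 2: wait(T4) -> count=0 queue=[] holders={T1,T4}
Step 3: wait(T2) -> count=0 queue=[T2] holders={T1,T4}
Step 4: wait(T3) -> count=0 queue=[T2,T3] holders={T1,T4}
Step 5: wait(T5) -> count=0 queue=[T2,T3,T5] holders={T1,T4}
Step 6: signal(T1) -> count=0 queue=[T3,T5] holders={T2,T4}
Step 7: signal(T4) -> count=0 queue=[T5] holders={T2,T3}
Step 8: wait(T4) -> count=0 queue=[T5,T4] holders={T2,T3}
Step 9: signal(T3) -> count=0 queue=[T4] holders={T2,T5}
Step 10: signal(T2) -> count=0 queue=[] holders={T4,T5}
Final holders: {T4,T5} -> T2 not in holders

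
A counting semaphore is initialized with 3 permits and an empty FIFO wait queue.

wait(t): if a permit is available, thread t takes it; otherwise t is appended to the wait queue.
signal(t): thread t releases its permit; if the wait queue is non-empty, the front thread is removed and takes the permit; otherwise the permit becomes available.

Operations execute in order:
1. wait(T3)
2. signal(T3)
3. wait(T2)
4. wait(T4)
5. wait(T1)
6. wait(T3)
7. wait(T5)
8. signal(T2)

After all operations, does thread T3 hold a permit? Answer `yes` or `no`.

Step 1: wait(T3) -> count=2 queue=[] holders={T3}
Step 2: signal(T3) -> count=3 queue=[] holders={none}
Step 3: wait(T2) -> count=2 queue=[] holders={T2}
Step 4: wait(T4) -> count=1 queue=[] holders={T2,T4}
Step 5: wait(T1) -> count=0 queue=[] holders={T1,T2,T4}
Step 6: wait(T3) -> count=0 queue=[T3] holders={T1,T2,T4}
Step 7: wait(T5) -> count=0 queue=[T3,T5] holders={T1,T2,T4}
Step 8: signal(T2) -> count=0 queue=[T5] holders={T1,T3,T4}
Final holders: {T1,T3,T4} -> T3 in holders

Answer: yes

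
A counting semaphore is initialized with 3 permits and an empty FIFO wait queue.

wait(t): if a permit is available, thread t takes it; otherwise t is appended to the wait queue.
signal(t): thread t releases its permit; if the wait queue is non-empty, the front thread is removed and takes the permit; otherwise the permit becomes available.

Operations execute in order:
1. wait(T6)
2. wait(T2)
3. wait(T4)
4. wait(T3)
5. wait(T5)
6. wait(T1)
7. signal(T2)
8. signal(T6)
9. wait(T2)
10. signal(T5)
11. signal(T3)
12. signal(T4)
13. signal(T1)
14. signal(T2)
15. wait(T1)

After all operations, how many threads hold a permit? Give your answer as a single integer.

Step 1: wait(T6) -> count=2 queue=[] holders={T6}
Step 2: wait(T2) -> count=1 queue=[] holders={T2,T6}
Step 3: wait(T4) -> count=0 queue=[] holders={T2,T4,T6}
Step 4: wait(T3) -> count=0 queue=[T3] holders={T2,T4,T6}
Step 5: wait(T5) -> count=0 queue=[T3,T5] holders={T2,T4,T6}
Step 6: wait(T1) -> count=0 queue=[T3,T5,T1] holders={T2,T4,T6}
Step 7: signal(T2) -> count=0 queue=[T5,T1] holders={T3,T4,T6}
Step 8: signal(T6) -> count=0 queue=[T1] holders={T3,T4,T5}
Step 9: wait(T2) -> count=0 queue=[T1,T2] holders={T3,T4,T5}
Step 10: signal(T5) -> count=0 queue=[T2] holders={T1,T3,T4}
Step 11: signal(T3) -> count=0 queue=[] holders={T1,T2,T4}
Step 12: signal(T4) -> count=1 queue=[] holders={T1,T2}
Step 13: signal(T1) -> count=2 queue=[] holders={T2}
Step 14: signal(T2) -> count=3 queue=[] holders={none}
Step 15: wait(T1) -> count=2 queue=[] holders={T1}
Final holders: {T1} -> 1 thread(s)

Answer: 1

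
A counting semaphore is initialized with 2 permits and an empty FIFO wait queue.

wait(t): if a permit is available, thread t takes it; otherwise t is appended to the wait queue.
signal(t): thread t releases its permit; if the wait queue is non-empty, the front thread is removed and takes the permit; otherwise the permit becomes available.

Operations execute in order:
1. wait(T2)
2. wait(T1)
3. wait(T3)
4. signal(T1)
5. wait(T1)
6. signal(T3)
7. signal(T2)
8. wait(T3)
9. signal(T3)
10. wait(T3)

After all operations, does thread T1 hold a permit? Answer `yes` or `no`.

Answer: yes

Derivation:
Step 1: wait(T2) -> count=1 queue=[] holders={T2}
Step 2: wait(T1) -> count=0 queue=[] holders={T1,T2}
Step 3: wait(T3) -> count=0 queue=[T3] holders={T1,T2}
Step 4: signal(T1) -> count=0 queue=[] holders={T2,T3}
Step 5: wait(T1) -> count=0 queue=[T1] holders={T2,T3}
Step 6: signal(T3) -> count=0 queue=[] holders={T1,T2}
Step 7: signal(T2) -> count=1 queue=[] holders={T1}
Step 8: wait(T3) -> count=0 queue=[] holders={T1,T3}
Step 9: signal(T3) -> count=1 queue=[] holders={T1}
Step 10: wait(T3) -> count=0 queue=[] holders={T1,T3}
Final holders: {T1,T3} -> T1 in holders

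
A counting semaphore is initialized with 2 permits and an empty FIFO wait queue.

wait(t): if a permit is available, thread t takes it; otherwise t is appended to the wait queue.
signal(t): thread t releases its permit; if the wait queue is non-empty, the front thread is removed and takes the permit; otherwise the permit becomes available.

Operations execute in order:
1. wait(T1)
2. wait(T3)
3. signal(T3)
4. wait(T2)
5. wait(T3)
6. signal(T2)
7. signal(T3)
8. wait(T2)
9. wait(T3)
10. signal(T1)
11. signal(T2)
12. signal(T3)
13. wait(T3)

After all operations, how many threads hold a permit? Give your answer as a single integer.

Step 1: wait(T1) -> count=1 queue=[] holders={T1}
Step 2: wait(T3) -> count=0 queue=[] holders={T1,T3}
Step 3: signal(T3) -> count=1 queue=[] holders={T1}
Step 4: wait(T2) -> count=0 queue=[] holders={T1,T2}
Step 5: wait(T3) -> count=0 queue=[T3] holders={T1,T2}
Step 6: signal(T2) -> count=0 queue=[] holders={T1,T3}
Step 7: signal(T3) -> count=1 queue=[] holders={T1}
Step 8: wait(T2) -> count=0 queue=[] holders={T1,T2}
Step 9: wait(T3) -> count=0 queue=[T3] holders={T1,T2}
Step 10: signal(T1) -> count=0 queue=[] holders={T2,T3}
Step 11: signal(T2) -> count=1 queue=[] holders={T3}
Step 12: signal(T3) -> count=2 queue=[] holders={none}
Step 13: wait(T3) -> count=1 queue=[] holders={T3}
Final holders: {T3} -> 1 thread(s)

Answer: 1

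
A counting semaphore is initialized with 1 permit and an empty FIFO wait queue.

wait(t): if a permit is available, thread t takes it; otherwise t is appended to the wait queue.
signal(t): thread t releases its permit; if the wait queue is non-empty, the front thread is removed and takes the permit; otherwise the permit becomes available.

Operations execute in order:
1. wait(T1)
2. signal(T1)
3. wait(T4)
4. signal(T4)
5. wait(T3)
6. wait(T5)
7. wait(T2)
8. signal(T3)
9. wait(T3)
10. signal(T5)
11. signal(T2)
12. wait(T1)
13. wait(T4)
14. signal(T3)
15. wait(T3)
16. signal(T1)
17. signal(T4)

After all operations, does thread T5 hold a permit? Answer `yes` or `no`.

Answer: no

Derivation:
Step 1: wait(T1) -> count=0 queue=[] holders={T1}
Step 2: signal(T1) -> count=1 queue=[] holders={none}
Step 3: wait(T4) -> count=0 queue=[] holders={T4}
Step 4: signal(T4) -> count=1 queue=[] holders={none}
Step 5: wait(T3) -> count=0 queue=[] holders={T3}
Step 6: wait(T5) -> count=0 queue=[T5] holders={T3}
Step 7: wait(T2) -> count=0 queue=[T5,T2] holders={T3}
Step 8: signal(T3) -> count=0 queue=[T2] holders={T5}
Step 9: wait(T3) -> count=0 queue=[T2,T3] holders={T5}
Step 10: signal(T5) -> count=0 queue=[T3] holders={T2}
Step 11: signal(T2) -> count=0 queue=[] holders={T3}
Step 12: wait(T1) -> count=0 queue=[T1] holders={T3}
Step 13: wait(T4) -> count=0 queue=[T1,T4] holders={T3}
Step 14: signal(T3) -> count=0 queue=[T4] holders={T1}
Step 15: wait(T3) -> count=0 queue=[T4,T3] holders={T1}
Step 16: signal(T1) -> count=0 queue=[T3] holders={T4}
Step 17: signal(T4) -> count=0 queue=[] holders={T3}
Final holders: {T3} -> T5 not in holders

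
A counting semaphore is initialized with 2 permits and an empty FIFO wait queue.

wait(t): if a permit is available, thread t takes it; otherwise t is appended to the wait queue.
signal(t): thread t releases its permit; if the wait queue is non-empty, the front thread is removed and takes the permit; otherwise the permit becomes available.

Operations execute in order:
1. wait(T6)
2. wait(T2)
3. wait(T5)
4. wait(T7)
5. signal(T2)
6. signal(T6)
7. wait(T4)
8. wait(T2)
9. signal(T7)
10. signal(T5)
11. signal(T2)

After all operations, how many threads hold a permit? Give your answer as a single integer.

Step 1: wait(T6) -> count=1 queue=[] holders={T6}
Step 2: wait(T2) -> count=0 queue=[] holders={T2,T6}
Step 3: wait(T5) -> count=0 queue=[T5] holders={T2,T6}
Step 4: wait(T7) -> count=0 queue=[T5,T7] holders={T2,T6}
Step 5: signal(T2) -> count=0 queue=[T7] holders={T5,T6}
Step 6: signal(T6) -> count=0 queue=[] holders={T5,T7}
Step 7: wait(T4) -> count=0 queue=[T4] holders={T5,T7}
Step 8: wait(T2) -> count=0 queue=[T4,T2] holders={T5,T7}
Step 9: signal(T7) -> count=0 queue=[T2] holders={T4,T5}
Step 10: signal(T5) -> count=0 queue=[] holders={T2,T4}
Step 11: signal(T2) -> count=1 queue=[] holders={T4}
Final holders: {T4} -> 1 thread(s)

Answer: 1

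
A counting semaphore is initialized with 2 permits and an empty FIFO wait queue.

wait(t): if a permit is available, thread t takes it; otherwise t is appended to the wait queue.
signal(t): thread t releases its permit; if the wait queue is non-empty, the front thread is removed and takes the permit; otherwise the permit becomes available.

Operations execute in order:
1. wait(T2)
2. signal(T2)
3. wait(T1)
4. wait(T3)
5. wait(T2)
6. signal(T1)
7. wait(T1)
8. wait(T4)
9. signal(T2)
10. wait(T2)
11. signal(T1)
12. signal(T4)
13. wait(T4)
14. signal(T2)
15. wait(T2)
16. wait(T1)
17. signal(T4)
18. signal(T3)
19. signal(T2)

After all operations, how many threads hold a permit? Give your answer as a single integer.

Answer: 1

Derivation:
Step 1: wait(T2) -> count=1 queue=[] holders={T2}
Step 2: signal(T2) -> count=2 queue=[] holders={none}
Step 3: wait(T1) -> count=1 queue=[] holders={T1}
Step 4: wait(T3) -> count=0 queue=[] holders={T1,T3}
Step 5: wait(T2) -> count=0 queue=[T2] holders={T1,T3}
Step 6: signal(T1) -> count=0 queue=[] holders={T2,T3}
Step 7: wait(T1) -> count=0 queue=[T1] holders={T2,T3}
Step 8: wait(T4) -> count=0 queue=[T1,T4] holders={T2,T3}
Step 9: signal(T2) -> count=0 queue=[T4] holders={T1,T3}
Step 10: wait(T2) -> count=0 queue=[T4,T2] holders={T1,T3}
Step 11: signal(T1) -> count=0 queue=[T2] holders={T3,T4}
Step 12: signal(T4) -> count=0 queue=[] holders={T2,T3}
Step 13: wait(T4) -> count=0 queue=[T4] holders={T2,T3}
Step 14: signal(T2) -> count=0 queue=[] holders={T3,T4}
Step 15: wait(T2) -> count=0 queue=[T2] holders={T3,T4}
Step 16: wait(T1) -> count=0 queue=[T2,T1] holders={T3,T4}
Step 17: signal(T4) -> count=0 queue=[T1] holders={T2,T3}
Step 18: signal(T3) -> count=0 queue=[] holders={T1,T2}
Step 19: signal(T2) -> count=1 queue=[] holders={T1}
Final holders: {T1} -> 1 thread(s)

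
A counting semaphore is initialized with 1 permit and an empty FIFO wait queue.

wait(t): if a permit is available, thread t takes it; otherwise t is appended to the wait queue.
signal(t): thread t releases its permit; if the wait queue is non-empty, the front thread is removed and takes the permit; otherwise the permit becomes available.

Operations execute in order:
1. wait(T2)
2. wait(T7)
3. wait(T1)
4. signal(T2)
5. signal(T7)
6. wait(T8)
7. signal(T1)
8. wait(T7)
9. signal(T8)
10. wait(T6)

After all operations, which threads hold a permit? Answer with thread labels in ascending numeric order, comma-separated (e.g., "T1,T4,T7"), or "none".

Step 1: wait(T2) -> count=0 queue=[] holders={T2}
Step 2: wait(T7) -> count=0 queue=[T7] holders={T2}
Step 3: wait(T1) -> count=0 queue=[T7,T1] holders={T2}
Step 4: signal(T2) -> count=0 queue=[T1] holders={T7}
Step 5: signal(T7) -> count=0 queue=[] holders={T1}
Step 6: wait(T8) -> count=0 queue=[T8] holders={T1}
Step 7: signal(T1) -> count=0 queue=[] holders={T8}
Step 8: wait(T7) -> count=0 queue=[T7] holders={T8}
Step 9: signal(T8) -> count=0 queue=[] holders={T7}
Step 10: wait(T6) -> count=0 queue=[T6] holders={T7}
Final holders: T7

Answer: T7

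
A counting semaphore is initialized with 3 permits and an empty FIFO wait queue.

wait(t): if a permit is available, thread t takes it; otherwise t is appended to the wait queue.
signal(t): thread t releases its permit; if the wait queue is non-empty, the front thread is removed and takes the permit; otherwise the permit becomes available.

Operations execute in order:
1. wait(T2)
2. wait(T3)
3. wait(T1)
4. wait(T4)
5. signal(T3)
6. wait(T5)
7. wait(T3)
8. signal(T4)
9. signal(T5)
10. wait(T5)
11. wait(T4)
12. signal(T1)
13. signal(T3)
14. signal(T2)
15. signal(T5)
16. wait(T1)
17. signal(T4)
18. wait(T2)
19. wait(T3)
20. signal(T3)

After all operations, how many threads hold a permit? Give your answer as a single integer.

Step 1: wait(T2) -> count=2 queue=[] holders={T2}
Step 2: wait(T3) -> count=1 queue=[] holders={T2,T3}
Step 3: wait(T1) -> count=0 queue=[] holders={T1,T2,T3}
Step 4: wait(T4) -> count=0 queue=[T4] holders={T1,T2,T3}
Step 5: signal(T3) -> count=0 queue=[] holders={T1,T2,T4}
Step 6: wait(T5) -> count=0 queue=[T5] holders={T1,T2,T4}
Step 7: wait(T3) -> count=0 queue=[T5,T3] holders={T1,T2,T4}
Step 8: signal(T4) -> count=0 queue=[T3] holders={T1,T2,T5}
Step 9: signal(T5) -> count=0 queue=[] holders={T1,T2,T3}
Step 10: wait(T5) -> count=0 queue=[T5] holders={T1,T2,T3}
Step 11: wait(T4) -> count=0 queue=[T5,T4] holders={T1,T2,T3}
Step 12: signal(T1) -> count=0 queue=[T4] holders={T2,T3,T5}
Step 13: signal(T3) -> count=0 queue=[] holders={T2,T4,T5}
Step 14: signal(T2) -> count=1 queue=[] holders={T4,T5}
Step 15: signal(T5) -> count=2 queue=[] holders={T4}
Step 16: wait(T1) -> count=1 queue=[] holders={T1,T4}
Step 17: signal(T4) -> count=2 queue=[] holders={T1}
Step 18: wait(T2) -> count=1 queue=[] holders={T1,T2}
Step 19: wait(T3) -> count=0 queue=[] holders={T1,T2,T3}
Step 20: signal(T3) -> count=1 queue=[] holders={T1,T2}
Final holders: {T1,T2} -> 2 thread(s)

Answer: 2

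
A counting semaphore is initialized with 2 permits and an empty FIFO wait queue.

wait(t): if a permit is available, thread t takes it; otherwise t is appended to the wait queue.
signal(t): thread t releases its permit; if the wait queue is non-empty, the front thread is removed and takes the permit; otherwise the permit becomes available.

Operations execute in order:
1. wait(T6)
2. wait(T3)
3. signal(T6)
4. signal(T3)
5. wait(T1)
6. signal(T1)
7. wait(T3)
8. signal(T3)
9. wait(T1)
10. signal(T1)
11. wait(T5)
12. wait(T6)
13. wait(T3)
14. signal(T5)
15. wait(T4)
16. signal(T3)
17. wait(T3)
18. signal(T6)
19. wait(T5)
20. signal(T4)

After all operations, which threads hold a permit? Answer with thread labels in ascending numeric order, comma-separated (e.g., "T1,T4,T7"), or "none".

Answer: T3,T5

Derivation:
Step 1: wait(T6) -> count=1 queue=[] holders={T6}
Step 2: wait(T3) -> count=0 queue=[] holders={T3,T6}
Step 3: signal(T6) -> count=1 queue=[] holders={T3}
Step 4: signal(T3) -> count=2 queue=[] holders={none}
Step 5: wait(T1) -> count=1 queue=[] holders={T1}
Step 6: signal(T1) -> count=2 queue=[] holders={none}
Step 7: wait(T3) -> count=1 queue=[] holders={T3}
Step 8: signal(T3) -> count=2 queue=[] holders={none}
Step 9: wait(T1) -> count=1 queue=[] holders={T1}
Step 10: signal(T1) -> count=2 queue=[] holders={none}
Step 11: wait(T5) -> count=1 queue=[] holders={T5}
Step 12: wait(T6) -> count=0 queue=[] holders={T5,T6}
Step 13: wait(T3) -> count=0 queue=[T3] holders={T5,T6}
Step 14: signal(T5) -> count=0 queue=[] holders={T3,T6}
Step 15: wait(T4) -> count=0 queue=[T4] holders={T3,T6}
Step 16: signal(T3) -> count=0 queue=[] holders={T4,T6}
Step 17: wait(T3) -> count=0 queue=[T3] holders={T4,T6}
Step 18: signal(T6) -> count=0 queue=[] holders={T3,T4}
Step 19: wait(T5) -> count=0 queue=[T5] holders={T3,T4}
Step 20: signal(T4) -> count=0 queue=[] holders={T3,T5}
Final holders: T3,T5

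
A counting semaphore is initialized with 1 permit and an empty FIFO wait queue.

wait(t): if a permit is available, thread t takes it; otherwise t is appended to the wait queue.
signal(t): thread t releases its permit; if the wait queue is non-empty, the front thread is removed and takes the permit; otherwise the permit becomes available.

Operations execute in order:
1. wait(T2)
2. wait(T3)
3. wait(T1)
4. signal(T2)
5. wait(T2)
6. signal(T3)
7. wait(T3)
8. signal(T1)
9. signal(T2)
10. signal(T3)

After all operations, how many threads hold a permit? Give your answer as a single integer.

Step 1: wait(T2) -> count=0 queue=[] holders={T2}
Step 2: wait(T3) -> count=0 queue=[T3] holders={T2}
Step 3: wait(T1) -> count=0 queue=[T3,T1] holders={T2}
Step 4: signal(T2) -> count=0 queue=[T1] holders={T3}
Step 5: wait(T2) -> count=0 queue=[T1,T2] holders={T3}
Step 6: signal(T3) -> count=0 queue=[T2] holders={T1}
Step 7: wait(T3) -> count=0 queue=[T2,T3] holders={T1}
Step 8: signal(T1) -> count=0 queue=[T3] holders={T2}
Step 9: signal(T2) -> count=0 queue=[] holders={T3}
Step 10: signal(T3) -> count=1 queue=[] holders={none}
Final holders: {none} -> 0 thread(s)

Answer: 0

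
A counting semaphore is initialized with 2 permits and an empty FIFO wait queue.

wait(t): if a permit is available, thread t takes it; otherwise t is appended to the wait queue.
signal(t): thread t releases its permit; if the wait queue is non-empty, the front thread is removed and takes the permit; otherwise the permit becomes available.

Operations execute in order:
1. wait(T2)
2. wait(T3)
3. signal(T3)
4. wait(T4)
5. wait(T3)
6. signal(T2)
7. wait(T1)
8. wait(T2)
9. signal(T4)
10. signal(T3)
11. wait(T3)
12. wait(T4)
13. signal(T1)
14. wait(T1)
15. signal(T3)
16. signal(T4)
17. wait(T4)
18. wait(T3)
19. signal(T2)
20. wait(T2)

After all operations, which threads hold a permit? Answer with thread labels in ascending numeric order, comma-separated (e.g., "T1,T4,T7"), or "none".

Answer: T1,T4

Derivation:
Step 1: wait(T2) -> count=1 queue=[] holders={T2}
Step 2: wait(T3) -> count=0 queue=[] holders={T2,T3}
Step 3: signal(T3) -> count=1 queue=[] holders={T2}
Step 4: wait(T4) -> count=0 queue=[] holders={T2,T4}
Step 5: wait(T3) -> count=0 queue=[T3] holders={T2,T4}
Step 6: signal(T2) -> count=0 queue=[] holders={T3,T4}
Step 7: wait(T1) -> count=0 queue=[T1] holders={T3,T4}
Step 8: wait(T2) -> count=0 queue=[T1,T2] holders={T3,T4}
Step 9: signal(T4) -> count=0 queue=[T2] holders={T1,T3}
Step 10: signal(T3) -> count=0 queue=[] holders={T1,T2}
Step 11: wait(T3) -> count=0 queue=[T3] holders={T1,T2}
Step 12: wait(T4) -> count=0 queue=[T3,T4] holders={T1,T2}
Step 13: signal(T1) -> count=0 queue=[T4] holders={T2,T3}
Step 14: wait(T1) -> count=0 queue=[T4,T1] holders={T2,T3}
Step 15: signal(T3) -> count=0 queue=[T1] holders={T2,T4}
Step 16: signal(T4) -> count=0 queue=[] holders={T1,T2}
Step 17: wait(T4) -> count=0 queue=[T4] holders={T1,T2}
Step 18: wait(T3) -> count=0 queue=[T4,T3] holders={T1,T2}
Step 19: signal(T2) -> count=0 queue=[T3] holders={T1,T4}
Step 20: wait(T2) -> count=0 queue=[T3,T2] holders={T1,T4}
Final holders: T1,T4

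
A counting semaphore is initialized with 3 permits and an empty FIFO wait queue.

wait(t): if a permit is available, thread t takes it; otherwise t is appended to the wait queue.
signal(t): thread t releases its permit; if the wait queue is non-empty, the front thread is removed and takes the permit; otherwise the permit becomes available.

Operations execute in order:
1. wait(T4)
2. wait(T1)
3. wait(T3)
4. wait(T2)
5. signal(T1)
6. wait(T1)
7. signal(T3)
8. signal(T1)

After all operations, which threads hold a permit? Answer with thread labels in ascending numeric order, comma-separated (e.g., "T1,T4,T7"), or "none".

Step 1: wait(T4) -> count=2 queue=[] holders={T4}
Step 2: wait(T1) -> count=1 queue=[] holders={T1,T4}
Step 3: wait(T3) -> count=0 queue=[] holders={T1,T3,T4}
Step 4: wait(T2) -> count=0 queue=[T2] holders={T1,T3,T4}
Step 5: signal(T1) -> count=0 queue=[] holders={T2,T3,T4}
Step 6: wait(T1) -> count=0 queue=[T1] holders={T2,T3,T4}
Step 7: signal(T3) -> count=0 queue=[] holders={T1,T2,T4}
Step 8: signal(T1) -> count=1 queue=[] holders={T2,T4}
Final holders: T2,T4

Answer: T2,T4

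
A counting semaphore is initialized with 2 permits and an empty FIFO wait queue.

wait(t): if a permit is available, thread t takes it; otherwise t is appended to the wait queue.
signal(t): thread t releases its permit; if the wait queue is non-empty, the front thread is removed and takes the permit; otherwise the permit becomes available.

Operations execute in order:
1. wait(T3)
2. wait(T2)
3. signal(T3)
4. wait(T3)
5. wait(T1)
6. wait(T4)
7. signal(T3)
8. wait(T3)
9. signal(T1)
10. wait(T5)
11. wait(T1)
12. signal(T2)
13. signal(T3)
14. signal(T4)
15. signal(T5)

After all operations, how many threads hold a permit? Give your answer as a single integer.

Answer: 1

Derivation:
Step 1: wait(T3) -> count=1 queue=[] holders={T3}
Step 2: wait(T2) -> count=0 queue=[] holders={T2,T3}
Step 3: signal(T3) -> count=1 queue=[] holders={T2}
Step 4: wait(T3) -> count=0 queue=[] holders={T2,T3}
Step 5: wait(T1) -> count=0 queue=[T1] holders={T2,T3}
Step 6: wait(T4) -> count=0 queue=[T1,T4] holders={T2,T3}
Step 7: signal(T3) -> count=0 queue=[T4] holders={T1,T2}
Step 8: wait(T3) -> count=0 queue=[T4,T3] holders={T1,T2}
Step 9: signal(T1) -> count=0 queue=[T3] holders={T2,T4}
Step 10: wait(T5) -> count=0 queue=[T3,T5] holders={T2,T4}
Step 11: wait(T1) -> count=0 queue=[T3,T5,T1] holders={T2,T4}
Step 12: signal(T2) -> count=0 queue=[T5,T1] holders={T3,T4}
Step 13: signal(T3) -> count=0 queue=[T1] holders={T4,T5}
Step 14: signal(T4) -> count=0 queue=[] holders={T1,T5}
Step 15: signal(T5) -> count=1 queue=[] holders={T1}
Final holders: {T1} -> 1 thread(s)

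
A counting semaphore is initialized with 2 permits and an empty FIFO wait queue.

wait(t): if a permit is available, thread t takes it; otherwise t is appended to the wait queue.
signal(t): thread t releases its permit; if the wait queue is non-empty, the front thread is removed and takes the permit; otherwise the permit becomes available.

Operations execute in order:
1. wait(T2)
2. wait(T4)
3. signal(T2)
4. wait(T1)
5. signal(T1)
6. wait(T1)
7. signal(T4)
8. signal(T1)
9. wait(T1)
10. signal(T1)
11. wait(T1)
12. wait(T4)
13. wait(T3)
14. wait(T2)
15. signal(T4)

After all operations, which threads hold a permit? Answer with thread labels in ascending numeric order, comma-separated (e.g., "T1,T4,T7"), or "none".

Answer: T1,T3

Derivation:
Step 1: wait(T2) -> count=1 queue=[] holders={T2}
Step 2: wait(T4) -> count=0 queue=[] holders={T2,T4}
Step 3: signal(T2) -> count=1 queue=[] holders={T4}
Step 4: wait(T1) -> count=0 queue=[] holders={T1,T4}
Step 5: signal(T1) -> count=1 queue=[] holders={T4}
Step 6: wait(T1) -> count=0 queue=[] holders={T1,T4}
Step 7: signal(T4) -> count=1 queue=[] holders={T1}
Step 8: signal(T1) -> count=2 queue=[] holders={none}
Step 9: wait(T1) -> count=1 queue=[] holders={T1}
Step 10: signal(T1) -> count=2 queue=[] holders={none}
Step 11: wait(T1) -> count=1 queue=[] holders={T1}
Step 12: wait(T4) -> count=0 queue=[] holders={T1,T4}
Step 13: wait(T3) -> count=0 queue=[T3] holders={T1,T4}
Step 14: wait(T2) -> count=0 queue=[T3,T2] holders={T1,T4}
Step 15: signal(T4) -> count=0 queue=[T2] holders={T1,T3}
Final holders: T1,T3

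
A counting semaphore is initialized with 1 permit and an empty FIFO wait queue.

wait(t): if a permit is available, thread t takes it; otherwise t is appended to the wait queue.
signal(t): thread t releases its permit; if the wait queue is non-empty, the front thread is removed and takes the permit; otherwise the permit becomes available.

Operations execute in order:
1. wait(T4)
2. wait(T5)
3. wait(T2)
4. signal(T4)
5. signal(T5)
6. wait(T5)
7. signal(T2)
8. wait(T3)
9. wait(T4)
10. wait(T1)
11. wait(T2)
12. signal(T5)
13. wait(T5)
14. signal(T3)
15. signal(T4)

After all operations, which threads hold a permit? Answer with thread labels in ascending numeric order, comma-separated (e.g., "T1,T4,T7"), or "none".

Answer: T1

Derivation:
Step 1: wait(T4) -> count=0 queue=[] holders={T4}
Step 2: wait(T5) -> count=0 queue=[T5] holders={T4}
Step 3: wait(T2) -> count=0 queue=[T5,T2] holders={T4}
Step 4: signal(T4) -> count=0 queue=[T2] holders={T5}
Step 5: signal(T5) -> count=0 queue=[] holders={T2}
Step 6: wait(T5) -> count=0 queue=[T5] holders={T2}
Step 7: signal(T2) -> count=0 queue=[] holders={T5}
Step 8: wait(T3) -> count=0 queue=[T3] holders={T5}
Step 9: wait(T4) -> count=0 queue=[T3,T4] holders={T5}
Step 10: wait(T1) -> count=0 queue=[T3,T4,T1] holders={T5}
Step 11: wait(T2) -> count=0 queue=[T3,T4,T1,T2] holders={T5}
Step 12: signal(T5) -> count=0 queue=[T4,T1,T2] holders={T3}
Step 13: wait(T5) -> count=0 queue=[T4,T1,T2,T5] holders={T3}
Step 14: signal(T3) -> count=0 queue=[T1,T2,T5] holders={T4}
Step 15: signal(T4) -> count=0 queue=[T2,T5] holders={T1}
Final holders: T1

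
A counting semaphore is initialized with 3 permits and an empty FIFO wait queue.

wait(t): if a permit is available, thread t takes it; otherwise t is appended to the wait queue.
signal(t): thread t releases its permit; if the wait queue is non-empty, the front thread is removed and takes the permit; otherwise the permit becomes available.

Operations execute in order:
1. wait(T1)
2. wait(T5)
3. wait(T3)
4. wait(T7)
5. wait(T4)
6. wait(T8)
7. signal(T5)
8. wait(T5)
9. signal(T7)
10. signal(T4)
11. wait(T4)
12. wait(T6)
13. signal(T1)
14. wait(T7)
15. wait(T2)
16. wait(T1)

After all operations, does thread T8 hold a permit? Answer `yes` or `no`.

Answer: yes

Derivation:
Step 1: wait(T1) -> count=2 queue=[] holders={T1}
Step 2: wait(T5) -> count=1 queue=[] holders={T1,T5}
Step 3: wait(T3) -> count=0 queue=[] holders={T1,T3,T5}
Step 4: wait(T7) -> count=0 queue=[T7] holders={T1,T3,T5}
Step 5: wait(T4) -> count=0 queue=[T7,T4] holders={T1,T3,T5}
Step 6: wait(T8) -> count=0 queue=[T7,T4,T8] holders={T1,T3,T5}
Step 7: signal(T5) -> count=0 queue=[T4,T8] holders={T1,T3,T7}
Step 8: wait(T5) -> count=0 queue=[T4,T8,T5] holders={T1,T3,T7}
Step 9: signal(T7) -> count=0 queue=[T8,T5] holders={T1,T3,T4}
Step 10: signal(T4) -> count=0 queue=[T5] holders={T1,T3,T8}
Step 11: wait(T4) -> count=0 queue=[T5,T4] holders={T1,T3,T8}
Step 12: wait(T6) -> count=0 queue=[T5,T4,T6] holders={T1,T3,T8}
Step 13: signal(T1) -> count=0 queue=[T4,T6] holders={T3,T5,T8}
Step 14: wait(T7) -> count=0 queue=[T4,T6,T7] holders={T3,T5,T8}
Step 15: wait(T2) -> count=0 queue=[T4,T6,T7,T2] holders={T3,T5,T8}
Step 16: wait(T1) -> count=0 queue=[T4,T6,T7,T2,T1] holders={T3,T5,T8}
Final holders: {T3,T5,T8} -> T8 in holders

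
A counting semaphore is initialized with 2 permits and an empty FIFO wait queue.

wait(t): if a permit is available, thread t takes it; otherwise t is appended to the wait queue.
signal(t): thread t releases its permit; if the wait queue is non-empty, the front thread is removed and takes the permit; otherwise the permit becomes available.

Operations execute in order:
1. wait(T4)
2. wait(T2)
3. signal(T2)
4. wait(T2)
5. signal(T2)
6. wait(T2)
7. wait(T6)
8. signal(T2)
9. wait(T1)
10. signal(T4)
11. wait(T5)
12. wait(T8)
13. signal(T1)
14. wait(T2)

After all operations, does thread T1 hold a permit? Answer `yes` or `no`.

Step 1: wait(T4) -> count=1 queue=[] holders={T4}
Step 2: wait(T2) -> count=0 queue=[] holders={T2,T4}
Step 3: signal(T2) -> count=1 queue=[] holders={T4}
Step 4: wait(T2) -> count=0 queue=[] holders={T2,T4}
Step 5: signal(T2) -> count=1 queue=[] holders={T4}
Step 6: wait(T2) -> count=0 queue=[] holders={T2,T4}
Step 7: wait(T6) -> count=0 queue=[T6] holders={T2,T4}
Step 8: signal(T2) -> count=0 queue=[] holders={T4,T6}
Step 9: wait(T1) -> count=0 queue=[T1] holders={T4,T6}
Step 10: signal(T4) -> count=0 queue=[] holders={T1,T6}
Step 11: wait(T5) -> count=0 queue=[T5] holders={T1,T6}
Step 12: wait(T8) -> count=0 queue=[T5,T8] holders={T1,T6}
Step 13: signal(T1) -> count=0 queue=[T8] holders={T5,T6}
Step 14: wait(T2) -> count=0 queue=[T8,T2] holders={T5,T6}
Final holders: {T5,T6} -> T1 not in holders

Answer: no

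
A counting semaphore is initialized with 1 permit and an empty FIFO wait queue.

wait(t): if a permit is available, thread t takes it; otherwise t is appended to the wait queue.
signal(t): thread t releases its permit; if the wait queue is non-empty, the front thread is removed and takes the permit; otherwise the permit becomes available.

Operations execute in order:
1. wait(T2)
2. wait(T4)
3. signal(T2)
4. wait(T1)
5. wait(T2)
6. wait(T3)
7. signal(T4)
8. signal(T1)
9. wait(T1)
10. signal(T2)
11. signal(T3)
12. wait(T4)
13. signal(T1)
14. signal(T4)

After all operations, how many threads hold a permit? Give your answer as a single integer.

Step 1: wait(T2) -> count=0 queue=[] holders={T2}
Step 2: wait(T4) -> count=0 queue=[T4] holders={T2}
Step 3: signal(T2) -> count=0 queue=[] holders={T4}
Step 4: wait(T1) -> count=0 queue=[T1] holders={T4}
Step 5: wait(T2) -> count=0 queue=[T1,T2] holders={T4}
Step 6: wait(T3) -> count=0 queue=[T1,T2,T3] holders={T4}
Step 7: signal(T4) -> count=0 queue=[T2,T3] holders={T1}
Step 8: signal(T1) -> count=0 queue=[T3] holders={T2}
Step 9: wait(T1) -> count=0 queue=[T3,T1] holders={T2}
Step 10: signal(T2) -> count=0 queue=[T1] holders={T3}
Step 11: signal(T3) -> count=0 queue=[] holders={T1}
Step 12: wait(T4) -> count=0 queue=[T4] holders={T1}
Step 13: signal(T1) -> count=0 queue=[] holders={T4}
Step 14: signal(T4) -> count=1 queue=[] holders={none}
Final holders: {none} -> 0 thread(s)

Answer: 0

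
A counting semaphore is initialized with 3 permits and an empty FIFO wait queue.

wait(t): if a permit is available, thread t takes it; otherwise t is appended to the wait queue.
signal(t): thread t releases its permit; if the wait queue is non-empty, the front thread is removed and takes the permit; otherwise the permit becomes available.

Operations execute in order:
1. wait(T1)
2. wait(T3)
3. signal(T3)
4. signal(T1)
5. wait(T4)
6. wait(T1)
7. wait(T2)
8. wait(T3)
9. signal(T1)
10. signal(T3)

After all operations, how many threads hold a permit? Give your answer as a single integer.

Step 1: wait(T1) -> count=2 queue=[] holders={T1}
Step 2: wait(T3) -> count=1 queue=[] holders={T1,T3}
Step 3: signal(T3) -> count=2 queue=[] holders={T1}
Step 4: signal(T1) -> count=3 queue=[] holders={none}
Step 5: wait(T4) -> count=2 queue=[] holders={T4}
Step 6: wait(T1) -> count=1 queue=[] holders={T1,T4}
Step 7: wait(T2) -> count=0 queue=[] holders={T1,T2,T4}
Step 8: wait(T3) -> count=0 queue=[T3] holders={T1,T2,T4}
Step 9: signal(T1) -> count=0 queue=[] holders={T2,T3,T4}
Step 10: signal(T3) -> count=1 queue=[] holders={T2,T4}
Final holders: {T2,T4} -> 2 thread(s)

Answer: 2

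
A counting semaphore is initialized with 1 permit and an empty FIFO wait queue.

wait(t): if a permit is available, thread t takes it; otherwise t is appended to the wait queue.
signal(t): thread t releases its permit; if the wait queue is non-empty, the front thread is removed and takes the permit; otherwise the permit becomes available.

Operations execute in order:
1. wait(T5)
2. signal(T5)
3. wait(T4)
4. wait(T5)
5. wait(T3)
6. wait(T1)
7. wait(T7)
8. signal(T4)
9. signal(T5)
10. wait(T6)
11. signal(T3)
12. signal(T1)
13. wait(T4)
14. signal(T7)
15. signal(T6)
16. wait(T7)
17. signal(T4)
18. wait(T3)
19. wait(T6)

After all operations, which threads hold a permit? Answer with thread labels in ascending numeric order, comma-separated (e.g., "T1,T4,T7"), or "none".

Answer: T7

Derivation:
Step 1: wait(T5) -> count=0 queue=[] holders={T5}
Step 2: signal(T5) -> count=1 queue=[] holders={none}
Step 3: wait(T4) -> count=0 queue=[] holders={T4}
Step 4: wait(T5) -> count=0 queue=[T5] holders={T4}
Step 5: wait(T3) -> count=0 queue=[T5,T3] holders={T4}
Step 6: wait(T1) -> count=0 queue=[T5,T3,T1] holders={T4}
Step 7: wait(T7) -> count=0 queue=[T5,T3,T1,T7] holders={T4}
Step 8: signal(T4) -> count=0 queue=[T3,T1,T7] holders={T5}
Step 9: signal(T5) -> count=0 queue=[T1,T7] holders={T3}
Step 10: wait(T6) -> count=0 queue=[T1,T7,T6] holders={T3}
Step 11: signal(T3) -> count=0 queue=[T7,T6] holders={T1}
Step 12: signal(T1) -> count=0 queue=[T6] holders={T7}
Step 13: wait(T4) -> count=0 queue=[T6,T4] holders={T7}
Step 14: signal(T7) -> count=0 queue=[T4] holders={T6}
Step 15: signal(T6) -> count=0 queue=[] holders={T4}
Step 16: wait(T7) -> count=0 queue=[T7] holders={T4}
Step 17: signal(T4) -> count=0 queue=[] holders={T7}
Step 18: wait(T3) -> count=0 queue=[T3] holders={T7}
Step 19: wait(T6) -> count=0 queue=[T3,T6] holders={T7}
Final holders: T7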